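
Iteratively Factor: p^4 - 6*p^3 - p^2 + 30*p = (p)*(p^3 - 6*p^2 - p + 30) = p*(p - 3)*(p^2 - 3*p - 10) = p*(p - 3)*(p + 2)*(p - 5)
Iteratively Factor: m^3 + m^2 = (m)*(m^2 + m) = m^2*(m + 1)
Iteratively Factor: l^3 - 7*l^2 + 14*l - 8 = (l - 2)*(l^2 - 5*l + 4) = (l - 4)*(l - 2)*(l - 1)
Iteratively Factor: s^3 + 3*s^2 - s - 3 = (s - 1)*(s^2 + 4*s + 3) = (s - 1)*(s + 3)*(s + 1)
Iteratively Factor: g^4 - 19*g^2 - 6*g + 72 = (g - 2)*(g^3 + 2*g^2 - 15*g - 36) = (g - 2)*(g + 3)*(g^2 - g - 12) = (g - 4)*(g - 2)*(g + 3)*(g + 3)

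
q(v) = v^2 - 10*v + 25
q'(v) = 2*v - 10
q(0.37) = 21.44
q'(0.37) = -9.26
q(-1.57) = 43.16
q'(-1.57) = -13.14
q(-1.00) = 36.00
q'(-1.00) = -12.00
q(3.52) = 2.19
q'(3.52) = -2.96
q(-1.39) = 40.83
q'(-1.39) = -12.78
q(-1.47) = 41.86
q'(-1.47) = -12.94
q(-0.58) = 31.14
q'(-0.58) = -11.16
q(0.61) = 19.27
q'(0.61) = -8.78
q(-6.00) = 121.00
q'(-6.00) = -22.00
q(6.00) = 1.00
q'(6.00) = 2.00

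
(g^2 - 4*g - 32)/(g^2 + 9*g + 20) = (g - 8)/(g + 5)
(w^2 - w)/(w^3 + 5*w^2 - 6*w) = 1/(w + 6)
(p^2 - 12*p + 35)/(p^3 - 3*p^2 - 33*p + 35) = (p - 5)/(p^2 + 4*p - 5)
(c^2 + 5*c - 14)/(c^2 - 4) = (c + 7)/(c + 2)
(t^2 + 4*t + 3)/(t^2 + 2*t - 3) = (t + 1)/(t - 1)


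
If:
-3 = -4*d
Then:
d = 3/4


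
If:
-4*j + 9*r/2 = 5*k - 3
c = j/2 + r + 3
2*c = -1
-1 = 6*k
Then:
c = -1/2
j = -143/75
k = -1/6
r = -191/75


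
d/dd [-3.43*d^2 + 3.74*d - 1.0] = 3.74 - 6.86*d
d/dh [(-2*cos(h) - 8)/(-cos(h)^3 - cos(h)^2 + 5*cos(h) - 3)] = 2*(15*cos(h) + cos(2*h) + 24)*sin(h)/((cos(h) - 1)^3*(cos(h) + 3)^2)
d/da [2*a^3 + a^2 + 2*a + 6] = 6*a^2 + 2*a + 2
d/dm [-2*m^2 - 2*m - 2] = -4*m - 2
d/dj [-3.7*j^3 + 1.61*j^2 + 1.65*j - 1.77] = -11.1*j^2 + 3.22*j + 1.65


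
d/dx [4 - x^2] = -2*x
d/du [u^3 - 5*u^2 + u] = 3*u^2 - 10*u + 1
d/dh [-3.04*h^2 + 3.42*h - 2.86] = 3.42 - 6.08*h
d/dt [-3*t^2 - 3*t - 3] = -6*t - 3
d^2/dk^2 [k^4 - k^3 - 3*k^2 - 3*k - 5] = 12*k^2 - 6*k - 6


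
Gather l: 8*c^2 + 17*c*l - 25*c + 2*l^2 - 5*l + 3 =8*c^2 - 25*c + 2*l^2 + l*(17*c - 5) + 3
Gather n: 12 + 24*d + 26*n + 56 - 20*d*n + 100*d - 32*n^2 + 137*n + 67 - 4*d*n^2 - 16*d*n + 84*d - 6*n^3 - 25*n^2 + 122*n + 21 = 208*d - 6*n^3 + n^2*(-4*d - 57) + n*(285 - 36*d) + 156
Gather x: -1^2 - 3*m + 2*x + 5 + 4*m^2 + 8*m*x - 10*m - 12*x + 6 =4*m^2 - 13*m + x*(8*m - 10) + 10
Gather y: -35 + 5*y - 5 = 5*y - 40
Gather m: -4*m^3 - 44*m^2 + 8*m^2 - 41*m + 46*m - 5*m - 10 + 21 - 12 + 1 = -4*m^3 - 36*m^2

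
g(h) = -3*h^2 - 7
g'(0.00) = 0.00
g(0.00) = -7.00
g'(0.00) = 0.00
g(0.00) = -7.00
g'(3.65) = -21.90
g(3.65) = -46.97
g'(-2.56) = 15.36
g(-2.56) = -26.66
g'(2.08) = -12.48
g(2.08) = -19.98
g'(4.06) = -24.36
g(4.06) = -56.45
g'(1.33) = -7.98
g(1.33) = -12.31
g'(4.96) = -29.76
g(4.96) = -80.80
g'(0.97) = -5.82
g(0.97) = -9.82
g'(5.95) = -35.70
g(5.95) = -113.21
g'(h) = -6*h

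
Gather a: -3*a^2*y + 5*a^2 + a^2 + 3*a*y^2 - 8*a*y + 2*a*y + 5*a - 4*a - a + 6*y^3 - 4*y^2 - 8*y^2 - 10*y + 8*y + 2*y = a^2*(6 - 3*y) + a*(3*y^2 - 6*y) + 6*y^3 - 12*y^2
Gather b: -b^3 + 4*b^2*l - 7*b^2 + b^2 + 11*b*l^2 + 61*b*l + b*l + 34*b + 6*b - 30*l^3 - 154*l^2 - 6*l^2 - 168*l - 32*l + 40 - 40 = -b^3 + b^2*(4*l - 6) + b*(11*l^2 + 62*l + 40) - 30*l^3 - 160*l^2 - 200*l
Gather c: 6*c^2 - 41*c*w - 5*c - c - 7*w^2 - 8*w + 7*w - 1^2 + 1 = 6*c^2 + c*(-41*w - 6) - 7*w^2 - w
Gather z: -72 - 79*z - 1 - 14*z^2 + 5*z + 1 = -14*z^2 - 74*z - 72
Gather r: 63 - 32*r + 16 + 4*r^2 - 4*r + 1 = 4*r^2 - 36*r + 80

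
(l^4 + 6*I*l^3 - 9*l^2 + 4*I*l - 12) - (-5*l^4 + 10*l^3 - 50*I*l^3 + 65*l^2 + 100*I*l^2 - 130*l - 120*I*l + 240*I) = 6*l^4 - 10*l^3 + 56*I*l^3 - 74*l^2 - 100*I*l^2 + 130*l + 124*I*l - 12 - 240*I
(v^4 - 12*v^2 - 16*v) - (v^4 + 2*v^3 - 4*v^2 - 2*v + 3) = -2*v^3 - 8*v^2 - 14*v - 3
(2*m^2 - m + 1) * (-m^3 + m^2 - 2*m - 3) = -2*m^5 + 3*m^4 - 6*m^3 - 3*m^2 + m - 3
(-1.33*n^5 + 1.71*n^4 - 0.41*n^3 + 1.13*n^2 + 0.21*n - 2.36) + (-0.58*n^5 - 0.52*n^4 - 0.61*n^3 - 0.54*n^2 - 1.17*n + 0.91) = -1.91*n^5 + 1.19*n^4 - 1.02*n^3 + 0.59*n^2 - 0.96*n - 1.45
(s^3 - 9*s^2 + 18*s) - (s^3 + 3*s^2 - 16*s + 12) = -12*s^2 + 34*s - 12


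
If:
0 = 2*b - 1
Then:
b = 1/2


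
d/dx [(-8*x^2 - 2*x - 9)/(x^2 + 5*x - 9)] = (-38*x^2 + 162*x + 63)/(x^4 + 10*x^3 + 7*x^2 - 90*x + 81)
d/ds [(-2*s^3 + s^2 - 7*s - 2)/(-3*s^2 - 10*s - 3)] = (6*s^4 + 40*s^3 - 13*s^2 - 18*s + 1)/(9*s^4 + 60*s^3 + 118*s^2 + 60*s + 9)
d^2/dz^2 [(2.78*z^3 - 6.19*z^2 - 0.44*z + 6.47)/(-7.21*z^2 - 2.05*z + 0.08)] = (2.27373675443232e-13*z^5 + 4.54747350886464e-13*z^4 - 163.80949*z^3 - 1993.86489*z^2 - 572.36301*z - 61.62059)/(374.805361*z^6 + 319.702215*z^5 + 78.423891*z^4 + 1.520485*z^3 - 0.870168*z^2 + 0.03936*z - 0.000512)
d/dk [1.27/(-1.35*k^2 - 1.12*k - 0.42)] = (3.429*k + 1.4224)/(1.35*k^2 + 1.12*k + 0.42)^2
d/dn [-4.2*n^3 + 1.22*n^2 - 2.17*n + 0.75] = -12.6*n^2 + 2.44*n - 2.17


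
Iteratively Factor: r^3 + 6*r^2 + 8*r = (r)*(r^2 + 6*r + 8) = r*(r + 4)*(r + 2)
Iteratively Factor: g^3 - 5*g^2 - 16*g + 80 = (g + 4)*(g^2 - 9*g + 20) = (g - 4)*(g + 4)*(g - 5)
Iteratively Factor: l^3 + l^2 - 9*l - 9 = (l + 3)*(l^2 - 2*l - 3) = (l + 1)*(l + 3)*(l - 3)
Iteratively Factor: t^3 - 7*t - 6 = (t + 1)*(t^2 - t - 6) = (t + 1)*(t + 2)*(t - 3)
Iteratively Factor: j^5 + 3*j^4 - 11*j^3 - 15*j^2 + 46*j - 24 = (j + 3)*(j^4 - 11*j^2 + 18*j - 8) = (j + 3)*(j + 4)*(j^3 - 4*j^2 + 5*j - 2) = (j - 2)*(j + 3)*(j + 4)*(j^2 - 2*j + 1) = (j - 2)*(j - 1)*(j + 3)*(j + 4)*(j - 1)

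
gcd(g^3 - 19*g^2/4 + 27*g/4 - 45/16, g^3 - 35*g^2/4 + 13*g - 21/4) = g - 3/4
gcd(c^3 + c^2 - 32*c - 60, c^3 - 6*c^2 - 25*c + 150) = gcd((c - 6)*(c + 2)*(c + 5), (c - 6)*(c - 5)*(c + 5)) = c^2 - c - 30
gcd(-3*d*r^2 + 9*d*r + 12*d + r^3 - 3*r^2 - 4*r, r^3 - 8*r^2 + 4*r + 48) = r - 4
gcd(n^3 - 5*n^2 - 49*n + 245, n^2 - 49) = n^2 - 49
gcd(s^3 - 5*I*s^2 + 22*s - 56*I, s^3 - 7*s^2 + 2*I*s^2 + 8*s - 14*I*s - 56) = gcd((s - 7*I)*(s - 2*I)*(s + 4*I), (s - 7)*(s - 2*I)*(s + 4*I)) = s^2 + 2*I*s + 8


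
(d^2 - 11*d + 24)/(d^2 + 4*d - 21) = (d - 8)/(d + 7)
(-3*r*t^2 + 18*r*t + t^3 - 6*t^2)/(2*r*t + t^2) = (-3*r*t + 18*r + t^2 - 6*t)/(2*r + t)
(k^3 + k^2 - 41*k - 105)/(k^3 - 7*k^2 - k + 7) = (k^2 + 8*k + 15)/(k^2 - 1)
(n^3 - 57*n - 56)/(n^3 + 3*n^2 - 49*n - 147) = (n^2 - 7*n - 8)/(n^2 - 4*n - 21)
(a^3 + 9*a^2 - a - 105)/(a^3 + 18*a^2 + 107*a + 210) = (a - 3)/(a + 6)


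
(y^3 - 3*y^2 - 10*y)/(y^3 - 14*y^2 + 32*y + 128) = y*(y - 5)/(y^2 - 16*y + 64)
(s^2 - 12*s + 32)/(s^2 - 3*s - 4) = (s - 8)/(s + 1)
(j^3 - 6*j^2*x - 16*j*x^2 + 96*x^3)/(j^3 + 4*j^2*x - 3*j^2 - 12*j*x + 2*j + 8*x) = (j^2 - 10*j*x + 24*x^2)/(j^2 - 3*j + 2)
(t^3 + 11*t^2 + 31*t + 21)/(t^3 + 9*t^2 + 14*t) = (t^2 + 4*t + 3)/(t*(t + 2))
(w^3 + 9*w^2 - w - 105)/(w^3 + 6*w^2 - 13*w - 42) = (w + 5)/(w + 2)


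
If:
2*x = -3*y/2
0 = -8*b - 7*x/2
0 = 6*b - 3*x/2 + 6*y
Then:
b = 0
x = 0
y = 0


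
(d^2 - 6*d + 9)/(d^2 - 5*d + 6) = (d - 3)/(d - 2)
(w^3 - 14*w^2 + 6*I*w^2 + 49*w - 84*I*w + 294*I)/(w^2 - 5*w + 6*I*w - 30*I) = (w^2 - 14*w + 49)/(w - 5)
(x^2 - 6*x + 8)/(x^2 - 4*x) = (x - 2)/x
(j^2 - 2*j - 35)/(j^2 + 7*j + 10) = (j - 7)/(j + 2)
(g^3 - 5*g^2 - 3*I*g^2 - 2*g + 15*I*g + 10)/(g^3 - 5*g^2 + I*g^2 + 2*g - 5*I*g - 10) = (g - 2*I)/(g + 2*I)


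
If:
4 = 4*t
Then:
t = 1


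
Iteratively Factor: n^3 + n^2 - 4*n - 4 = (n + 2)*(n^2 - n - 2) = (n + 1)*(n + 2)*(n - 2)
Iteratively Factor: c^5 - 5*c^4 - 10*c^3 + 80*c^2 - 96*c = (c + 4)*(c^4 - 9*c^3 + 26*c^2 - 24*c) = c*(c + 4)*(c^3 - 9*c^2 + 26*c - 24) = c*(c - 2)*(c + 4)*(c^2 - 7*c + 12) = c*(c - 3)*(c - 2)*(c + 4)*(c - 4)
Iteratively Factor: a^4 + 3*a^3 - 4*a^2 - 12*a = (a)*(a^3 + 3*a^2 - 4*a - 12) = a*(a + 3)*(a^2 - 4) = a*(a + 2)*(a + 3)*(a - 2)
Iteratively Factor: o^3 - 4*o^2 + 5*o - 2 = (o - 2)*(o^2 - 2*o + 1) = (o - 2)*(o - 1)*(o - 1)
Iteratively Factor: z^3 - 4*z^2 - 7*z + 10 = (z - 5)*(z^2 + z - 2) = (z - 5)*(z + 2)*(z - 1)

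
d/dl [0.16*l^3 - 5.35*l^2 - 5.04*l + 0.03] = 0.48*l^2 - 10.7*l - 5.04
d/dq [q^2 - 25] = 2*q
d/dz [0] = 0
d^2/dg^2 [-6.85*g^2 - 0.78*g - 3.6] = -13.7000000000000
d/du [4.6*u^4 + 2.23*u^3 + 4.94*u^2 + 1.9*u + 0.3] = 18.4*u^3 + 6.69*u^2 + 9.88*u + 1.9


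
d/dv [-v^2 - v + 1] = -2*v - 1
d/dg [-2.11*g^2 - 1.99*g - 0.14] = -4.22*g - 1.99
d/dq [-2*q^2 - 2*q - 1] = -4*q - 2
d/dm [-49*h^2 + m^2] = 2*m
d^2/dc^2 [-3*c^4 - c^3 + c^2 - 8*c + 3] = -36*c^2 - 6*c + 2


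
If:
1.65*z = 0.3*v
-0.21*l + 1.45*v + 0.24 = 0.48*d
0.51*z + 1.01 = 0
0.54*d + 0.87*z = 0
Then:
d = 3.19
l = -81.36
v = -10.89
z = -1.98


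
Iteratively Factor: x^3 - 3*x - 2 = (x + 1)*(x^2 - x - 2) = (x + 1)^2*(x - 2)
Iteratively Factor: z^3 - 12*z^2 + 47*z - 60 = (z - 3)*(z^2 - 9*z + 20) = (z - 4)*(z - 3)*(z - 5)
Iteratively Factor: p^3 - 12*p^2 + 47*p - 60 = (p - 3)*(p^2 - 9*p + 20) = (p - 5)*(p - 3)*(p - 4)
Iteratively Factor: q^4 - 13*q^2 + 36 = (q + 3)*(q^3 - 3*q^2 - 4*q + 12) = (q + 2)*(q + 3)*(q^2 - 5*q + 6) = (q - 2)*(q + 2)*(q + 3)*(q - 3)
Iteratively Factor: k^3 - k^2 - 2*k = (k + 1)*(k^2 - 2*k) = (k - 2)*(k + 1)*(k)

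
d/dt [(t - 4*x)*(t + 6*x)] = 2*t + 2*x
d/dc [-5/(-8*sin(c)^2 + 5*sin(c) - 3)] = 5*(5 - 16*sin(c))*cos(c)/(8*sin(c)^2 - 5*sin(c) + 3)^2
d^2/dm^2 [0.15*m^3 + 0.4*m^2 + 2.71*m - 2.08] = 0.9*m + 0.8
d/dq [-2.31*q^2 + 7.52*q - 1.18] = 7.52 - 4.62*q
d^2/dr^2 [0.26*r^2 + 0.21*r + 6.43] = 0.520000000000000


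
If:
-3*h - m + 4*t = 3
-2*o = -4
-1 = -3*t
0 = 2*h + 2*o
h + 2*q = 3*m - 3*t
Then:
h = -2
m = 13/3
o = 2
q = 7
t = 1/3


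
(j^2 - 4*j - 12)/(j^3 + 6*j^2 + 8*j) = (j - 6)/(j*(j + 4))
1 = 1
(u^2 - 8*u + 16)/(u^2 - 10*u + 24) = (u - 4)/(u - 6)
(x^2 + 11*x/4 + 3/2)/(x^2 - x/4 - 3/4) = (x + 2)/(x - 1)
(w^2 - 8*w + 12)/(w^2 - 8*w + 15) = (w^2 - 8*w + 12)/(w^2 - 8*w + 15)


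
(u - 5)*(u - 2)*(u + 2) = u^3 - 5*u^2 - 4*u + 20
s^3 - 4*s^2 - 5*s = s*(s - 5)*(s + 1)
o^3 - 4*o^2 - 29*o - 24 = (o - 8)*(o + 1)*(o + 3)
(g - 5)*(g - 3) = g^2 - 8*g + 15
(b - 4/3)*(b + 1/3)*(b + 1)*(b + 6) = b^4 + 6*b^3 - 13*b^2/9 - 82*b/9 - 8/3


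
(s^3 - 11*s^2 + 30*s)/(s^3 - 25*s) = (s - 6)/(s + 5)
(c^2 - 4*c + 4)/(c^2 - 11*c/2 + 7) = 2*(c - 2)/(2*c - 7)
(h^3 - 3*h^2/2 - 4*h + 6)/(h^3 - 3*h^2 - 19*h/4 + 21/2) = 2*(h - 2)/(2*h - 7)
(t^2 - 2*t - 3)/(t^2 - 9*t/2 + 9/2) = 2*(t + 1)/(2*t - 3)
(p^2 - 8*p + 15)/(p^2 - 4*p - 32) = (-p^2 + 8*p - 15)/(-p^2 + 4*p + 32)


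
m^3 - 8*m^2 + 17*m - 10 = (m - 5)*(m - 2)*(m - 1)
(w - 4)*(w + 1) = w^2 - 3*w - 4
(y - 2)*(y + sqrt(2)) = y^2 - 2*y + sqrt(2)*y - 2*sqrt(2)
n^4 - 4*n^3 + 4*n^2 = n^2*(n - 2)^2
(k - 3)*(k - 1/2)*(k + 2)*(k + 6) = k^4 + 9*k^3/2 - 29*k^2/2 - 30*k + 18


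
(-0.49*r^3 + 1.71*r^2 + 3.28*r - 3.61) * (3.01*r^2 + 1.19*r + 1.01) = -1.4749*r^5 + 4.564*r^4 + 11.4128*r^3 - 5.2358*r^2 - 0.9831*r - 3.6461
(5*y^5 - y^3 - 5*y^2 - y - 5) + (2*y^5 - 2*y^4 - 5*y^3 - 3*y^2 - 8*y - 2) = 7*y^5 - 2*y^4 - 6*y^3 - 8*y^2 - 9*y - 7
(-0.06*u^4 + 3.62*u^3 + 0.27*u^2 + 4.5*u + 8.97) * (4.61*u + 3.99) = -0.2766*u^5 + 16.4488*u^4 + 15.6885*u^3 + 21.8223*u^2 + 59.3067*u + 35.7903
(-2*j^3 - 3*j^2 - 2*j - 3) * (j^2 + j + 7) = -2*j^5 - 5*j^4 - 19*j^3 - 26*j^2 - 17*j - 21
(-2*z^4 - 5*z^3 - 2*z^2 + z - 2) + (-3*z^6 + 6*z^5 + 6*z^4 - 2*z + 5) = -3*z^6 + 6*z^5 + 4*z^4 - 5*z^3 - 2*z^2 - z + 3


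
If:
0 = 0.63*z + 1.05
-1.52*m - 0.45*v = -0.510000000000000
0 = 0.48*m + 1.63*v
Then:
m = 0.37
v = -0.11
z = -1.67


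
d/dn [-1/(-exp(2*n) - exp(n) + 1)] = (-2*exp(n) - 1)*exp(n)/(exp(2*n) + exp(n) - 1)^2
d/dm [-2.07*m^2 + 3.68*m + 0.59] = 3.68 - 4.14*m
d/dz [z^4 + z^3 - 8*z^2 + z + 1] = 4*z^3 + 3*z^2 - 16*z + 1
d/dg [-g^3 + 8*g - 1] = 8 - 3*g^2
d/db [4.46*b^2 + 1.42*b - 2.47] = 8.92*b + 1.42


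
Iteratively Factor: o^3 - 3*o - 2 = (o - 2)*(o^2 + 2*o + 1) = (o - 2)*(o + 1)*(o + 1)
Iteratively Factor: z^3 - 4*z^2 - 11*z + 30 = (z + 3)*(z^2 - 7*z + 10) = (z - 2)*(z + 3)*(z - 5)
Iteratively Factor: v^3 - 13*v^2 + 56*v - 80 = (v - 5)*(v^2 - 8*v + 16) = (v - 5)*(v - 4)*(v - 4)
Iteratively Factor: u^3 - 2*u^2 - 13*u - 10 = (u + 1)*(u^2 - 3*u - 10) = (u - 5)*(u + 1)*(u + 2)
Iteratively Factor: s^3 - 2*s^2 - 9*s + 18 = (s - 3)*(s^2 + s - 6) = (s - 3)*(s + 3)*(s - 2)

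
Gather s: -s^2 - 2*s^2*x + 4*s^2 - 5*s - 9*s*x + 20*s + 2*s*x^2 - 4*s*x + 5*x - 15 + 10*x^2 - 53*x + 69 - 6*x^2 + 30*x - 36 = s^2*(3 - 2*x) + s*(2*x^2 - 13*x + 15) + 4*x^2 - 18*x + 18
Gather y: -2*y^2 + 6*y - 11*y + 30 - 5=-2*y^2 - 5*y + 25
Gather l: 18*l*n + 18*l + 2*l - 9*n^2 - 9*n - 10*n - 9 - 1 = l*(18*n + 20) - 9*n^2 - 19*n - 10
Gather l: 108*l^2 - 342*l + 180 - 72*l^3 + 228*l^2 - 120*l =-72*l^3 + 336*l^2 - 462*l + 180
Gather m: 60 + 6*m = 6*m + 60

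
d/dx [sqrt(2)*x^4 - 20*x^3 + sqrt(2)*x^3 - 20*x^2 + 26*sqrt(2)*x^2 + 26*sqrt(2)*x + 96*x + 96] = 4*sqrt(2)*x^3 - 60*x^2 + 3*sqrt(2)*x^2 - 40*x + 52*sqrt(2)*x + 26*sqrt(2) + 96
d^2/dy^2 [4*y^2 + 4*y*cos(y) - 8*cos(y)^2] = -4*y*cos(y) - 32*sin(y)^2 - 8*sin(y) + 24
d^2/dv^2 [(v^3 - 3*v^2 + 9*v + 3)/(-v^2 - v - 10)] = 6*(-v^3 - 43*v^2 - 13*v + 139)/(v^6 + 3*v^5 + 33*v^4 + 61*v^3 + 330*v^2 + 300*v + 1000)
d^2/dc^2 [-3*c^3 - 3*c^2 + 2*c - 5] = -18*c - 6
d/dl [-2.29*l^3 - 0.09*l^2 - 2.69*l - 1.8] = -6.87*l^2 - 0.18*l - 2.69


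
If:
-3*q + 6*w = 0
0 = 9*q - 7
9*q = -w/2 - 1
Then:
No Solution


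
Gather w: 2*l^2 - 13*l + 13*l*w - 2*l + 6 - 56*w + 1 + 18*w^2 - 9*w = 2*l^2 - 15*l + 18*w^2 + w*(13*l - 65) + 7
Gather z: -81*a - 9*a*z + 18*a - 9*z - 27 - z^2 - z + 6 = -63*a - z^2 + z*(-9*a - 10) - 21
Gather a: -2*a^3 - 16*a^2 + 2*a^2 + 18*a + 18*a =-2*a^3 - 14*a^2 + 36*a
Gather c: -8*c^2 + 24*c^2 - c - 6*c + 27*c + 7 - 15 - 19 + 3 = 16*c^2 + 20*c - 24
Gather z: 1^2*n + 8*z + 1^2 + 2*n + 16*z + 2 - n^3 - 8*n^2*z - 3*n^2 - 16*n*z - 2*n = -n^3 - 3*n^2 + n + z*(-8*n^2 - 16*n + 24) + 3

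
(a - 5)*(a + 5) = a^2 - 25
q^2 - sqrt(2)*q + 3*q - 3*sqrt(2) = (q + 3)*(q - sqrt(2))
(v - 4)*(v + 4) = v^2 - 16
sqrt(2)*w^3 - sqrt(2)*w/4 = w*(w - 1/2)*(sqrt(2)*w + sqrt(2)/2)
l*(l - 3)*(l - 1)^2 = l^4 - 5*l^3 + 7*l^2 - 3*l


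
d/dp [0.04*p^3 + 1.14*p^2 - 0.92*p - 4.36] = 0.12*p^2 + 2.28*p - 0.92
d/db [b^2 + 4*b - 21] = 2*b + 4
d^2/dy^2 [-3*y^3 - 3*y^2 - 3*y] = -18*y - 6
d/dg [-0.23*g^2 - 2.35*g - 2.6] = -0.46*g - 2.35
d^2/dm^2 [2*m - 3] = 0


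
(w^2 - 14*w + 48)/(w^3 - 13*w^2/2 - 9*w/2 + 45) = 2*(w - 8)/(2*w^2 - w - 15)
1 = 1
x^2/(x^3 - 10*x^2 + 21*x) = x/(x^2 - 10*x + 21)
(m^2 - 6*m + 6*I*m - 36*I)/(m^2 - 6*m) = (m + 6*I)/m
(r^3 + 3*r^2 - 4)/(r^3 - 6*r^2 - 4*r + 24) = (r^2 + r - 2)/(r^2 - 8*r + 12)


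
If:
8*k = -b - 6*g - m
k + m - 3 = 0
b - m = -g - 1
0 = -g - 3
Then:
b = 10/3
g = -3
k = 5/3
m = 4/3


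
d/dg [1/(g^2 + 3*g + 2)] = (-2*g - 3)/(g^2 + 3*g + 2)^2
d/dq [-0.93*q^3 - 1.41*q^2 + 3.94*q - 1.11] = -2.79*q^2 - 2.82*q + 3.94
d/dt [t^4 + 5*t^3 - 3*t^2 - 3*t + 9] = 4*t^3 + 15*t^2 - 6*t - 3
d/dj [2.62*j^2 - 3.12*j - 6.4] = 5.24*j - 3.12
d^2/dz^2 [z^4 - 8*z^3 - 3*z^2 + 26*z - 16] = 12*z^2 - 48*z - 6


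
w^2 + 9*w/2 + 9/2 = (w + 3/2)*(w + 3)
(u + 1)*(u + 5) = u^2 + 6*u + 5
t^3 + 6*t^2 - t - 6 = (t - 1)*(t + 1)*(t + 6)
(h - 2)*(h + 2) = h^2 - 4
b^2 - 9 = (b - 3)*(b + 3)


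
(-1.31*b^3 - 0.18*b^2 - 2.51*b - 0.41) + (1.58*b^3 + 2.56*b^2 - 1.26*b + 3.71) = 0.27*b^3 + 2.38*b^2 - 3.77*b + 3.3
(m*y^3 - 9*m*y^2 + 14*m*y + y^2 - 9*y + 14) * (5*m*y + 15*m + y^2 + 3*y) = 5*m^2*y^4 - 30*m^2*y^3 - 65*m^2*y^2 + 210*m^2*y + m*y^5 - 6*m*y^4 - 8*m*y^3 + 12*m*y^2 - 65*m*y + 210*m + y^4 - 6*y^3 - 13*y^2 + 42*y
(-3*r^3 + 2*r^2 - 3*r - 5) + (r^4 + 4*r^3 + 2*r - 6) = r^4 + r^3 + 2*r^2 - r - 11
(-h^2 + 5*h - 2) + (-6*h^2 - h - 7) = -7*h^2 + 4*h - 9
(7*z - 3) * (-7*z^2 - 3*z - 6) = -49*z^3 - 33*z + 18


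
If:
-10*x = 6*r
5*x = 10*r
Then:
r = 0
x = 0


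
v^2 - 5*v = v*(v - 5)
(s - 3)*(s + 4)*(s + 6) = s^3 + 7*s^2 - 6*s - 72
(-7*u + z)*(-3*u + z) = 21*u^2 - 10*u*z + z^2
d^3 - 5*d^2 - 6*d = d*(d - 6)*(d + 1)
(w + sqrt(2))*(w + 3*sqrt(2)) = w^2 + 4*sqrt(2)*w + 6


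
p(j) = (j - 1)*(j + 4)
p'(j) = 2*j + 3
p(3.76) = 21.42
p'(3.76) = 10.52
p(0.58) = -1.92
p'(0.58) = 4.16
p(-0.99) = -5.99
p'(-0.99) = 1.02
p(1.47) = 2.57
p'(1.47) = 5.94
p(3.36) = 17.37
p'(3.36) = 9.72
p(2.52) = 9.91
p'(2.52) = 8.04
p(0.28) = -3.08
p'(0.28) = 3.56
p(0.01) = -3.97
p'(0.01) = 3.02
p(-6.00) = 14.00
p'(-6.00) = -9.00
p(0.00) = -4.00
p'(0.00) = 3.00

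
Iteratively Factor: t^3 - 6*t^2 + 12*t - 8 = (t - 2)*(t^2 - 4*t + 4) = (t - 2)^2*(t - 2)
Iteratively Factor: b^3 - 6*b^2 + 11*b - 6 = (b - 3)*(b^2 - 3*b + 2) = (b - 3)*(b - 2)*(b - 1)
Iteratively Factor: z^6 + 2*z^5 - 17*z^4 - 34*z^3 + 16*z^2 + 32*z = (z + 4)*(z^5 - 2*z^4 - 9*z^3 + 2*z^2 + 8*z) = (z + 2)*(z + 4)*(z^4 - 4*z^3 - z^2 + 4*z) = z*(z + 2)*(z + 4)*(z^3 - 4*z^2 - z + 4) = z*(z + 1)*(z + 2)*(z + 4)*(z^2 - 5*z + 4) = z*(z - 1)*(z + 1)*(z + 2)*(z + 4)*(z - 4)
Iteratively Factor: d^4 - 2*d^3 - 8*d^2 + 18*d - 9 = (d - 3)*(d^3 + d^2 - 5*d + 3) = (d - 3)*(d - 1)*(d^2 + 2*d - 3) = (d - 3)*(d - 1)^2*(d + 3)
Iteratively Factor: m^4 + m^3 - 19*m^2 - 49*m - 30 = (m + 1)*(m^3 - 19*m - 30) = (m + 1)*(m + 2)*(m^2 - 2*m - 15) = (m + 1)*(m + 2)*(m + 3)*(m - 5)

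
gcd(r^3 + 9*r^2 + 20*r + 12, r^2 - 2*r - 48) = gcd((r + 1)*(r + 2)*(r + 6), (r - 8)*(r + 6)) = r + 6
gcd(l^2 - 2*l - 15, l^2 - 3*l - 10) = l - 5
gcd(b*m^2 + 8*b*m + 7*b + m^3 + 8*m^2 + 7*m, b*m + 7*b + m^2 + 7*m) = b*m + 7*b + m^2 + 7*m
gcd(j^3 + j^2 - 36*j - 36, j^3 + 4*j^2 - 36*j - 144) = j^2 - 36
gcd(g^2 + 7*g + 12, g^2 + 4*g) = g + 4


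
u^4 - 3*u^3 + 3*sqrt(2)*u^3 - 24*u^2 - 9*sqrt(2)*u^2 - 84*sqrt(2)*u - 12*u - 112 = (u - 7)*(u + 4)*(u + sqrt(2))*(u + 2*sqrt(2))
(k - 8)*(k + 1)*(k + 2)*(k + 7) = k^4 + 2*k^3 - 57*k^2 - 170*k - 112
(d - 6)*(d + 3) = d^2 - 3*d - 18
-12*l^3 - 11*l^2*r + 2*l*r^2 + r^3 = (-3*l + r)*(l + r)*(4*l + r)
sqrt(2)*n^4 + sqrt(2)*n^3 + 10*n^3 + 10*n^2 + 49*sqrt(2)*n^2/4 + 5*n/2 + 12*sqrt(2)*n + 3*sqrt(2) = (n + 1/2)*(n + 2*sqrt(2))*(n + 3*sqrt(2))*(sqrt(2)*n + sqrt(2)/2)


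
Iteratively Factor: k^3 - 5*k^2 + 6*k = (k)*(k^2 - 5*k + 6) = k*(k - 3)*(k - 2)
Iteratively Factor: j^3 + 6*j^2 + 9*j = (j)*(j^2 + 6*j + 9) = j*(j + 3)*(j + 3)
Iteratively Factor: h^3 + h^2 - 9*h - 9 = (h + 1)*(h^2 - 9) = (h - 3)*(h + 1)*(h + 3)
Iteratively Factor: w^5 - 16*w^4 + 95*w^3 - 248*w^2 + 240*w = (w - 4)*(w^4 - 12*w^3 + 47*w^2 - 60*w) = (w - 5)*(w - 4)*(w^3 - 7*w^2 + 12*w) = w*(w - 5)*(w - 4)*(w^2 - 7*w + 12) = w*(w - 5)*(w - 4)*(w - 3)*(w - 4)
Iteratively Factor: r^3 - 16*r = (r)*(r^2 - 16) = r*(r - 4)*(r + 4)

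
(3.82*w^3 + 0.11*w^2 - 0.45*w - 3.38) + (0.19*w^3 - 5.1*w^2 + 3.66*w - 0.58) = 4.01*w^3 - 4.99*w^2 + 3.21*w - 3.96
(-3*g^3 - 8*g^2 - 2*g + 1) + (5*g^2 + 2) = -3*g^3 - 3*g^2 - 2*g + 3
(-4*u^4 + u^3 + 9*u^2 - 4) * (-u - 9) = 4*u^5 + 35*u^4 - 18*u^3 - 81*u^2 + 4*u + 36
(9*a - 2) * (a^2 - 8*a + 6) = 9*a^3 - 74*a^2 + 70*a - 12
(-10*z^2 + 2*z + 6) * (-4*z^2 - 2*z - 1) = 40*z^4 + 12*z^3 - 18*z^2 - 14*z - 6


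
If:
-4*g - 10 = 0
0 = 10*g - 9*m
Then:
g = -5/2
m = -25/9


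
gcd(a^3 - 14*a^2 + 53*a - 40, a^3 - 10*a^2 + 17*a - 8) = a^2 - 9*a + 8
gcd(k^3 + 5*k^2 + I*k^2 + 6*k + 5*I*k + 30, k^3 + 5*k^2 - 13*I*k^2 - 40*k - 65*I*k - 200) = k + 5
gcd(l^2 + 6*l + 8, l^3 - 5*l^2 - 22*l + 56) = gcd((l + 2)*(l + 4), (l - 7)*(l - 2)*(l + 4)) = l + 4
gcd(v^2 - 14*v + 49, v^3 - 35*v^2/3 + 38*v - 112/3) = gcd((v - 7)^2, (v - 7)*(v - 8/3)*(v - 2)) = v - 7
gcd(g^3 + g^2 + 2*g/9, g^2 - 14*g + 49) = 1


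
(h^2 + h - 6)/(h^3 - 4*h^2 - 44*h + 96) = (h + 3)/(h^2 - 2*h - 48)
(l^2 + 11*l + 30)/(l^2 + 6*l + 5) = (l + 6)/(l + 1)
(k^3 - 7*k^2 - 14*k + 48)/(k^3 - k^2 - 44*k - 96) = (k - 2)/(k + 4)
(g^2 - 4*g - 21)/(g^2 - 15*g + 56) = (g + 3)/(g - 8)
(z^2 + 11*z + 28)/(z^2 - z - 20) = (z + 7)/(z - 5)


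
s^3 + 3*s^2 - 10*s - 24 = (s - 3)*(s + 2)*(s + 4)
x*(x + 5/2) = x^2 + 5*x/2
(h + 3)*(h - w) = h^2 - h*w + 3*h - 3*w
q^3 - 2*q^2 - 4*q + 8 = (q - 2)^2*(q + 2)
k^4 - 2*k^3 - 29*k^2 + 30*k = k*(k - 6)*(k - 1)*(k + 5)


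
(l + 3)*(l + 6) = l^2 + 9*l + 18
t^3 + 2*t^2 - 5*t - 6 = (t - 2)*(t + 1)*(t + 3)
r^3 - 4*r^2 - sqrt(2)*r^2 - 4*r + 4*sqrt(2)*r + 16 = (r - 4)*(r - 2*sqrt(2))*(r + sqrt(2))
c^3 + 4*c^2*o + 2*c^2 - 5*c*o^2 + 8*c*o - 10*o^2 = (c + 2)*(c - o)*(c + 5*o)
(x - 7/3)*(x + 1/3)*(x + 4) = x^3 + 2*x^2 - 79*x/9 - 28/9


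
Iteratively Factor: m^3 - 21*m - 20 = (m + 1)*(m^2 - m - 20) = (m + 1)*(m + 4)*(m - 5)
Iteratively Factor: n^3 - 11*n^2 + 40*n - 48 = (n - 4)*(n^2 - 7*n + 12) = (n - 4)^2*(n - 3)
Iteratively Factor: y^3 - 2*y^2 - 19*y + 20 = (y + 4)*(y^2 - 6*y + 5) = (y - 5)*(y + 4)*(y - 1)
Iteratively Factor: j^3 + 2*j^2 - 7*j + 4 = (j + 4)*(j^2 - 2*j + 1) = (j - 1)*(j + 4)*(j - 1)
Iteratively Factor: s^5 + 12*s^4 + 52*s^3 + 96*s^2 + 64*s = (s + 2)*(s^4 + 10*s^3 + 32*s^2 + 32*s) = (s + 2)*(s + 4)*(s^3 + 6*s^2 + 8*s) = s*(s + 2)*(s + 4)*(s^2 + 6*s + 8) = s*(s + 2)*(s + 4)^2*(s + 2)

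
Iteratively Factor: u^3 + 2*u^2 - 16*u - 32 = (u + 4)*(u^2 - 2*u - 8) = (u + 2)*(u + 4)*(u - 4)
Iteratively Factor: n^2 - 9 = (n + 3)*(n - 3)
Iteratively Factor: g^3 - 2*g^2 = (g - 2)*(g^2) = g*(g - 2)*(g)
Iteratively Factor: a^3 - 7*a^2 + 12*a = (a - 3)*(a^2 - 4*a) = (a - 4)*(a - 3)*(a)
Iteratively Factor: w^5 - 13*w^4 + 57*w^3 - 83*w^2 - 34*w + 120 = (w - 4)*(w^4 - 9*w^3 + 21*w^2 + w - 30) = (w - 4)*(w - 2)*(w^3 - 7*w^2 + 7*w + 15) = (w - 4)*(w - 3)*(w - 2)*(w^2 - 4*w - 5) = (w - 4)*(w - 3)*(w - 2)*(w + 1)*(w - 5)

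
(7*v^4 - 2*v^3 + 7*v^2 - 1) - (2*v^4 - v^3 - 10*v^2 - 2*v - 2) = 5*v^4 - v^3 + 17*v^2 + 2*v + 1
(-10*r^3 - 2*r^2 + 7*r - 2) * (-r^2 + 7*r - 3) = 10*r^5 - 68*r^4 + 9*r^3 + 57*r^2 - 35*r + 6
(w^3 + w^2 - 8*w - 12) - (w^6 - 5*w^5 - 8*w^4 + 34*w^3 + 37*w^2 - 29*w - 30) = -w^6 + 5*w^5 + 8*w^4 - 33*w^3 - 36*w^2 + 21*w + 18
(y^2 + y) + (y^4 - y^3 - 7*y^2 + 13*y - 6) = y^4 - y^3 - 6*y^2 + 14*y - 6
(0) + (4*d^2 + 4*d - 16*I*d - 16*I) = 4*d^2 + 4*d - 16*I*d - 16*I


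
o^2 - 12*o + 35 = (o - 7)*(o - 5)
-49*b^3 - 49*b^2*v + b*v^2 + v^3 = (-7*b + v)*(b + v)*(7*b + v)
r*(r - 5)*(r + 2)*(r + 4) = r^4 + r^3 - 22*r^2 - 40*r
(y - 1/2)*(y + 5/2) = y^2 + 2*y - 5/4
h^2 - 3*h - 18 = (h - 6)*(h + 3)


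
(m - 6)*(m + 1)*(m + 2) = m^3 - 3*m^2 - 16*m - 12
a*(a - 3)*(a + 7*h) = a^3 + 7*a^2*h - 3*a^2 - 21*a*h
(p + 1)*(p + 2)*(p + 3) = p^3 + 6*p^2 + 11*p + 6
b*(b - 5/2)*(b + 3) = b^3 + b^2/2 - 15*b/2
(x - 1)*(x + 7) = x^2 + 6*x - 7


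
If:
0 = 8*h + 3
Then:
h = -3/8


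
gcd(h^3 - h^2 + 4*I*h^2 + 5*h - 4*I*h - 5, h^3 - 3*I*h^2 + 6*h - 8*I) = h - I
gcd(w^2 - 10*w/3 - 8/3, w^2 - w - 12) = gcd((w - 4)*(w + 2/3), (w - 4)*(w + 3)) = w - 4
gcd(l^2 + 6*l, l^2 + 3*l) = l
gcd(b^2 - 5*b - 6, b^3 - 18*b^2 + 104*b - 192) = b - 6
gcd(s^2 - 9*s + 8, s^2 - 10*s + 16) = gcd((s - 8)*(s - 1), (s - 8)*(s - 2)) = s - 8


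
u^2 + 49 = (u - 7*I)*(u + 7*I)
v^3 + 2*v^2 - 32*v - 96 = (v - 6)*(v + 4)^2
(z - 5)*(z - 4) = z^2 - 9*z + 20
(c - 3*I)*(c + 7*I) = c^2 + 4*I*c + 21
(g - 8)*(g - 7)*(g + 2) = g^3 - 13*g^2 + 26*g + 112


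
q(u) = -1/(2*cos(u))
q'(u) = -sin(u)/(2*cos(u)^2)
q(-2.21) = 0.84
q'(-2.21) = 1.13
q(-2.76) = 0.54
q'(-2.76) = 0.22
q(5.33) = -0.86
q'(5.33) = 1.22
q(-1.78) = 2.41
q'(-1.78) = 11.34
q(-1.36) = -2.39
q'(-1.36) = 11.17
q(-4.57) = 3.52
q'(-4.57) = -24.58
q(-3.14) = 0.50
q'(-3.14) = 0.00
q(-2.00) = 1.20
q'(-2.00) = 2.63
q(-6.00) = -0.52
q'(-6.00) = -0.15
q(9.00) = 0.55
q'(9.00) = -0.25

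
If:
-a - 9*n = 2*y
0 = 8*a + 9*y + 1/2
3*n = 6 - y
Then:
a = -325/34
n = -83/102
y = 287/34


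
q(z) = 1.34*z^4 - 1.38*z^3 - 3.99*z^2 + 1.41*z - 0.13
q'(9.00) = 3501.69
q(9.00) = 7475.09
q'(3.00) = 84.93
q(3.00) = 39.47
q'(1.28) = -4.35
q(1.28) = -4.16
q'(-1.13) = -2.59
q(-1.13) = -2.64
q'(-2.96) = -150.25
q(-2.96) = 99.39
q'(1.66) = 1.27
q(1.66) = -4.92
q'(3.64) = 176.01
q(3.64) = 120.82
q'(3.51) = 154.18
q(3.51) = 99.38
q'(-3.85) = -335.11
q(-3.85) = 308.46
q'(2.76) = 60.54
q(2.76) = 22.11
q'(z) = 5.36*z^3 - 4.14*z^2 - 7.98*z + 1.41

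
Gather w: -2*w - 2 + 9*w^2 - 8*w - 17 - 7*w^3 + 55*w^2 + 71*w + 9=-7*w^3 + 64*w^2 + 61*w - 10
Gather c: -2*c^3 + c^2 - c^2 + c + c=-2*c^3 + 2*c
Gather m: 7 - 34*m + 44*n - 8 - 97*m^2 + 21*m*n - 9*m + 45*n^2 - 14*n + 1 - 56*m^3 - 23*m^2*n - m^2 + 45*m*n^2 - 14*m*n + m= -56*m^3 + m^2*(-23*n - 98) + m*(45*n^2 + 7*n - 42) + 45*n^2 + 30*n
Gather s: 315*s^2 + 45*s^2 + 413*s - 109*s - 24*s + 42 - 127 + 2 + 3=360*s^2 + 280*s - 80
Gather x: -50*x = -50*x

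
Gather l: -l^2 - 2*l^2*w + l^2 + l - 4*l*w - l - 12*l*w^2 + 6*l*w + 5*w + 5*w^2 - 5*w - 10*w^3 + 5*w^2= -2*l^2*w + l*(-12*w^2 + 2*w) - 10*w^3 + 10*w^2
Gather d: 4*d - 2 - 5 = 4*d - 7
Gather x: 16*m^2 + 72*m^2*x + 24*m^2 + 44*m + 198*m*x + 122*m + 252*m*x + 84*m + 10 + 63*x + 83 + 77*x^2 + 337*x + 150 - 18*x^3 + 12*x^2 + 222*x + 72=40*m^2 + 250*m - 18*x^3 + 89*x^2 + x*(72*m^2 + 450*m + 622) + 315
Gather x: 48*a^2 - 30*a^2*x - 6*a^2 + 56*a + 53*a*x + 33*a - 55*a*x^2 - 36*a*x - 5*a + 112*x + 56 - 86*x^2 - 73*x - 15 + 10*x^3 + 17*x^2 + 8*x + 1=42*a^2 + 84*a + 10*x^3 + x^2*(-55*a - 69) + x*(-30*a^2 + 17*a + 47) + 42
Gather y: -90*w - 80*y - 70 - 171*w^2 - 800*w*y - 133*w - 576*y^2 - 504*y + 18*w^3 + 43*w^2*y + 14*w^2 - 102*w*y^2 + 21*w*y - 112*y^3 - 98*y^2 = 18*w^3 - 157*w^2 - 223*w - 112*y^3 + y^2*(-102*w - 674) + y*(43*w^2 - 779*w - 584) - 70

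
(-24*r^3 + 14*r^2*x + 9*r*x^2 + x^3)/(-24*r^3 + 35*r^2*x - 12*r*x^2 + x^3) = (24*r^2 + 10*r*x + x^2)/(24*r^2 - 11*r*x + x^2)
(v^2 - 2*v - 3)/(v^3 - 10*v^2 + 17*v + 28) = (v - 3)/(v^2 - 11*v + 28)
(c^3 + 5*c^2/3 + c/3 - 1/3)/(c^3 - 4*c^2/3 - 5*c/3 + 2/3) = (c + 1)/(c - 2)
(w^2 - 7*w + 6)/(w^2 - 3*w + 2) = (w - 6)/(w - 2)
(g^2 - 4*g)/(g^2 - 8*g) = (g - 4)/(g - 8)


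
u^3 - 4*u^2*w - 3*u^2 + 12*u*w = u*(u - 3)*(u - 4*w)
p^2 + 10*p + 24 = (p + 4)*(p + 6)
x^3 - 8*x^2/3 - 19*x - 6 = (x - 6)*(x + 1/3)*(x + 3)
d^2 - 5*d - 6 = (d - 6)*(d + 1)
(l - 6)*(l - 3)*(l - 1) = l^3 - 10*l^2 + 27*l - 18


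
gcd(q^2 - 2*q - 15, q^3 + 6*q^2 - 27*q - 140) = q - 5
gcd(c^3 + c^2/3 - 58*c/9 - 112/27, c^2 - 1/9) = 1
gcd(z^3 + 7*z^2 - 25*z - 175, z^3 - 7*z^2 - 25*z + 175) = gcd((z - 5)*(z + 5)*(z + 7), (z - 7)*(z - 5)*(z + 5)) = z^2 - 25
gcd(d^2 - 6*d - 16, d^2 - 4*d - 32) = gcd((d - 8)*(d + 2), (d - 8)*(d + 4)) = d - 8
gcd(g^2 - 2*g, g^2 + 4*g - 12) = g - 2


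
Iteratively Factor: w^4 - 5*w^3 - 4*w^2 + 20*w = (w - 5)*(w^3 - 4*w) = w*(w - 5)*(w^2 - 4) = w*(w - 5)*(w - 2)*(w + 2)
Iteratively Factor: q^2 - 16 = (q + 4)*(q - 4)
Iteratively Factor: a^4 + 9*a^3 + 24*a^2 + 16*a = (a + 4)*(a^3 + 5*a^2 + 4*a) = (a + 1)*(a + 4)*(a^2 + 4*a) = a*(a + 1)*(a + 4)*(a + 4)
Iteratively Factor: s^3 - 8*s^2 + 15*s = (s - 3)*(s^2 - 5*s) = s*(s - 3)*(s - 5)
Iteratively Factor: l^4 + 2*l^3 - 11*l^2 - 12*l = (l + 1)*(l^3 + l^2 - 12*l) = (l - 3)*(l + 1)*(l^2 + 4*l) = l*(l - 3)*(l + 1)*(l + 4)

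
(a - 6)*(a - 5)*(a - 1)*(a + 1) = a^4 - 11*a^3 + 29*a^2 + 11*a - 30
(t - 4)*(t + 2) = t^2 - 2*t - 8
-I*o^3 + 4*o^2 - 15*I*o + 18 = (o - 3*I)*(o + 6*I)*(-I*o + 1)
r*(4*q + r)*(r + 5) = 4*q*r^2 + 20*q*r + r^3 + 5*r^2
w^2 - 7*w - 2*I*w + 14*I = (w - 7)*(w - 2*I)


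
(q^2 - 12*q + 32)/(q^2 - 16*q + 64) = (q - 4)/(q - 8)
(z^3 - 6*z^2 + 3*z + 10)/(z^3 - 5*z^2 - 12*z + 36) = (z^2 - 4*z - 5)/(z^2 - 3*z - 18)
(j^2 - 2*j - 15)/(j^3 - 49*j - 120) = (j - 5)/(j^2 - 3*j - 40)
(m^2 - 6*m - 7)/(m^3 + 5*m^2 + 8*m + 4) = (m - 7)/(m^2 + 4*m + 4)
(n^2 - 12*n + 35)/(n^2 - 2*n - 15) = (n - 7)/(n + 3)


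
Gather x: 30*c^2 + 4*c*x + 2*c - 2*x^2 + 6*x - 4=30*c^2 + 2*c - 2*x^2 + x*(4*c + 6) - 4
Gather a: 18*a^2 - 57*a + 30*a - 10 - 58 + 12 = 18*a^2 - 27*a - 56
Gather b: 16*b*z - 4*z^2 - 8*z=16*b*z - 4*z^2 - 8*z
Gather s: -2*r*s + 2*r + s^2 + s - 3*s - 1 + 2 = 2*r + s^2 + s*(-2*r - 2) + 1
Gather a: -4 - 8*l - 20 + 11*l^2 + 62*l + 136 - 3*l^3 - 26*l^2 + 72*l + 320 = -3*l^3 - 15*l^2 + 126*l + 432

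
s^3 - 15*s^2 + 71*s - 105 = (s - 7)*(s - 5)*(s - 3)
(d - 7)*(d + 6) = d^2 - d - 42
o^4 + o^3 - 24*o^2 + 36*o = o*(o - 3)*(o - 2)*(o + 6)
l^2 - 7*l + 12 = (l - 4)*(l - 3)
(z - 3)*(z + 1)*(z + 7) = z^3 + 5*z^2 - 17*z - 21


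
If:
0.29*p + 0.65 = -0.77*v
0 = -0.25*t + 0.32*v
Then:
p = -2.6551724137931*v - 2.24137931034483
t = 1.28*v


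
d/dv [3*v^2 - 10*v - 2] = 6*v - 10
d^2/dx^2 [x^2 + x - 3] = 2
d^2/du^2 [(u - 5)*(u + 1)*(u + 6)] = 6*u + 4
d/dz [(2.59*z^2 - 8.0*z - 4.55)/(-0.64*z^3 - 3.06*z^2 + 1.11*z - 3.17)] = (1.6576*z^4 - 10.24*z^3 - 30.3411*z^2 - 44.2666*z + 30.4105)/(0.4096*z^6 + 3.9168*z^5 + 7.9428*z^4 - 2.7356*z^3 + 20.6325*z^2 - 7.0374*z + 10.0489)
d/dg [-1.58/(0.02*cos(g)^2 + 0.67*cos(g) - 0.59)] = -(0.0632*cos(g) + 1.0586)*sin(g)/(0.02*cos(g)^2 + 0.67*cos(g) - 0.59)^2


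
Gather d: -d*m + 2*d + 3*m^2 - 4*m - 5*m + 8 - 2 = d*(2 - m) + 3*m^2 - 9*m + 6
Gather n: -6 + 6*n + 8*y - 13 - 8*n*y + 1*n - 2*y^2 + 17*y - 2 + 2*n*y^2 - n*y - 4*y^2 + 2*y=n*(2*y^2 - 9*y + 7) - 6*y^2 + 27*y - 21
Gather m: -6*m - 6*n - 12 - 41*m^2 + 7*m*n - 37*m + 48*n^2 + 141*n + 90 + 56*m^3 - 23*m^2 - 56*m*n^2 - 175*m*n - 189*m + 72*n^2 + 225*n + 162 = 56*m^3 - 64*m^2 + m*(-56*n^2 - 168*n - 232) + 120*n^2 + 360*n + 240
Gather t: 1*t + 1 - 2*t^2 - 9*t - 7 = -2*t^2 - 8*t - 6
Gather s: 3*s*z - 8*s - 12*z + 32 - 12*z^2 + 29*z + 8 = s*(3*z - 8) - 12*z^2 + 17*z + 40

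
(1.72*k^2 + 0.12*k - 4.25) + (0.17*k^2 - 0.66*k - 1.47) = 1.89*k^2 - 0.54*k - 5.72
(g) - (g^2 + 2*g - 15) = -g^2 - g + 15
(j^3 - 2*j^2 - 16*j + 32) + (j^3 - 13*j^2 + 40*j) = 2*j^3 - 15*j^2 + 24*j + 32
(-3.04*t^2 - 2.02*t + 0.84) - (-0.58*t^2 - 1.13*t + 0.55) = -2.46*t^2 - 0.89*t + 0.29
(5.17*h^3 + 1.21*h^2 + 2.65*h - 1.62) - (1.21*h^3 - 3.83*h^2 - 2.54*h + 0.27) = 3.96*h^3 + 5.04*h^2 + 5.19*h - 1.89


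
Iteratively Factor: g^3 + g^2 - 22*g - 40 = (g + 2)*(g^2 - g - 20) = (g - 5)*(g + 2)*(g + 4)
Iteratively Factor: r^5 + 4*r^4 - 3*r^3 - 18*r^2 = (r + 3)*(r^4 + r^3 - 6*r^2) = (r - 2)*(r + 3)*(r^3 + 3*r^2) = r*(r - 2)*(r + 3)*(r^2 + 3*r) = r^2*(r - 2)*(r + 3)*(r + 3)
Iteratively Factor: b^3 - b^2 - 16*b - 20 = (b + 2)*(b^2 - 3*b - 10) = (b + 2)^2*(b - 5)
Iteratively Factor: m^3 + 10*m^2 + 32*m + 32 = (m + 2)*(m^2 + 8*m + 16) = (m + 2)*(m + 4)*(m + 4)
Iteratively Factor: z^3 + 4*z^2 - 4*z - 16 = (z + 2)*(z^2 + 2*z - 8) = (z - 2)*(z + 2)*(z + 4)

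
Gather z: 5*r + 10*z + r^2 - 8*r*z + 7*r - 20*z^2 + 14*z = r^2 + 12*r - 20*z^2 + z*(24 - 8*r)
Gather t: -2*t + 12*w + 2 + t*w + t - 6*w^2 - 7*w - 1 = t*(w - 1) - 6*w^2 + 5*w + 1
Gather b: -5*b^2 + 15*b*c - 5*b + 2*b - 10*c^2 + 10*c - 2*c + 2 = -5*b^2 + b*(15*c - 3) - 10*c^2 + 8*c + 2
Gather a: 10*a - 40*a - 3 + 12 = 9 - 30*a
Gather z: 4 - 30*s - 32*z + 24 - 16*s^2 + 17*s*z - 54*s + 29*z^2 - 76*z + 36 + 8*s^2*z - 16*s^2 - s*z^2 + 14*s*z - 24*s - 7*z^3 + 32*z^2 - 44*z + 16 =-32*s^2 - 108*s - 7*z^3 + z^2*(61 - s) + z*(8*s^2 + 31*s - 152) + 80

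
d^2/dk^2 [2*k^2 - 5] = 4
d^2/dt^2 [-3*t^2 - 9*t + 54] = -6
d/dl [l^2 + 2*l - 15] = 2*l + 2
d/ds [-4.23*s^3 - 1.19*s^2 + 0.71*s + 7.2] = -12.69*s^2 - 2.38*s + 0.71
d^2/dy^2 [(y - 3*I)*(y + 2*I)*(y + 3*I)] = 6*y + 4*I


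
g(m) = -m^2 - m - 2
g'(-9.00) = 17.00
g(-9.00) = -74.00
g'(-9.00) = 17.00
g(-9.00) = -74.00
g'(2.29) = -5.58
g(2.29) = -9.53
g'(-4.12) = 7.24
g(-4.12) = -14.85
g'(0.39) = -1.78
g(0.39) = -2.54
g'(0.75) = -2.50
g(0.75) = -3.31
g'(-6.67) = 12.34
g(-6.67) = -39.82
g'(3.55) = -8.10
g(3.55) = -18.15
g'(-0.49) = -0.02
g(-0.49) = -1.75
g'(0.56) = -2.12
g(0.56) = -2.87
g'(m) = -2*m - 1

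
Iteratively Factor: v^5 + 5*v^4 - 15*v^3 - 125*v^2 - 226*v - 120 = (v + 2)*(v^4 + 3*v^3 - 21*v^2 - 83*v - 60) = (v - 5)*(v + 2)*(v^3 + 8*v^2 + 19*v + 12) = (v - 5)*(v + 2)*(v + 4)*(v^2 + 4*v + 3) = (v - 5)*(v + 2)*(v + 3)*(v + 4)*(v + 1)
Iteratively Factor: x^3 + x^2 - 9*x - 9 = (x - 3)*(x^2 + 4*x + 3) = (x - 3)*(x + 1)*(x + 3)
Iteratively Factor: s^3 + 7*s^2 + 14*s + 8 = (s + 1)*(s^2 + 6*s + 8) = (s + 1)*(s + 2)*(s + 4)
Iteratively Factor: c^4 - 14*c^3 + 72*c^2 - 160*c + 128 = (c - 4)*(c^3 - 10*c^2 + 32*c - 32) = (c - 4)*(c - 2)*(c^2 - 8*c + 16) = (c - 4)^2*(c - 2)*(c - 4)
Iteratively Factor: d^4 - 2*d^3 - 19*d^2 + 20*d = (d - 5)*(d^3 + 3*d^2 - 4*d) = (d - 5)*(d - 1)*(d^2 + 4*d) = d*(d - 5)*(d - 1)*(d + 4)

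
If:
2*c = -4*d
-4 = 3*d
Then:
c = 8/3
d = -4/3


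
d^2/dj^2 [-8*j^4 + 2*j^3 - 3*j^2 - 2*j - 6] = -96*j^2 + 12*j - 6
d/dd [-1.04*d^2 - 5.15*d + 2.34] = -2.08*d - 5.15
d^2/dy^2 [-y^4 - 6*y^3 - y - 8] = 12*y*(-y - 3)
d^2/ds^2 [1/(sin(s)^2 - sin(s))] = (-4 - 1/sin(s) + 4/sin(s)^2 - 2/sin(s)^3)/(sin(s) - 1)^2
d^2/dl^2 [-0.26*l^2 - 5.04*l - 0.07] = -0.520000000000000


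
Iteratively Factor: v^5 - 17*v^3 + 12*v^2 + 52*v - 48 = (v + 2)*(v^4 - 2*v^3 - 13*v^2 + 38*v - 24) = (v - 1)*(v + 2)*(v^3 - v^2 - 14*v + 24) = (v - 3)*(v - 1)*(v + 2)*(v^2 + 2*v - 8) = (v - 3)*(v - 2)*(v - 1)*(v + 2)*(v + 4)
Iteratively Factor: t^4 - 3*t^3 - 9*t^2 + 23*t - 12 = (t - 4)*(t^3 + t^2 - 5*t + 3) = (t - 4)*(t - 1)*(t^2 + 2*t - 3) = (t - 4)*(t - 1)^2*(t + 3)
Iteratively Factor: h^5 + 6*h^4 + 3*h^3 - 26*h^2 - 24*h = (h + 3)*(h^4 + 3*h^3 - 6*h^2 - 8*h) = (h + 1)*(h + 3)*(h^3 + 2*h^2 - 8*h) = (h + 1)*(h + 3)*(h + 4)*(h^2 - 2*h) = h*(h + 1)*(h + 3)*(h + 4)*(h - 2)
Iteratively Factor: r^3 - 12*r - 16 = (r + 2)*(r^2 - 2*r - 8) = (r - 4)*(r + 2)*(r + 2)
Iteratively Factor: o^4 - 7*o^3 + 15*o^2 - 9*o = (o)*(o^3 - 7*o^2 + 15*o - 9) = o*(o - 1)*(o^2 - 6*o + 9) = o*(o - 3)*(o - 1)*(o - 3)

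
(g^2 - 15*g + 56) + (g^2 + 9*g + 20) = 2*g^2 - 6*g + 76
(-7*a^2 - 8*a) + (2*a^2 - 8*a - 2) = -5*a^2 - 16*a - 2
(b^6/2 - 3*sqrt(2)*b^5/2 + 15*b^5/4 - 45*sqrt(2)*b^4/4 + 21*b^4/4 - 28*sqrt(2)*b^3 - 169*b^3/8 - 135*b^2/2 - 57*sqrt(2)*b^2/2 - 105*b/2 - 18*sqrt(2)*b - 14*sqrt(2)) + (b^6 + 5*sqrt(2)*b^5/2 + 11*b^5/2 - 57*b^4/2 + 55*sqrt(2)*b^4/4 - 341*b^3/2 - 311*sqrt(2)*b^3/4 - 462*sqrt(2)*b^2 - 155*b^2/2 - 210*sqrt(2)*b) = 3*b^6/2 + sqrt(2)*b^5 + 37*b^5/4 - 93*b^4/4 + 5*sqrt(2)*b^4/2 - 1533*b^3/8 - 423*sqrt(2)*b^3/4 - 981*sqrt(2)*b^2/2 - 145*b^2 - 228*sqrt(2)*b - 105*b/2 - 14*sqrt(2)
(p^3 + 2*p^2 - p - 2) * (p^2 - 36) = p^5 + 2*p^4 - 37*p^3 - 74*p^2 + 36*p + 72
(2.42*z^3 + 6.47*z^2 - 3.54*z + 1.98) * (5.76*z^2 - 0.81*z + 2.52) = 13.9392*z^5 + 35.307*z^4 - 19.5327*z^3 + 30.5766*z^2 - 10.5246*z + 4.9896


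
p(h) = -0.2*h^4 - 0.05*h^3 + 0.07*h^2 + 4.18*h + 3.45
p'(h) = -0.8*h^3 - 0.15*h^2 + 0.14*h + 4.18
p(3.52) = -13.85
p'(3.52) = -32.08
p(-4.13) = -67.28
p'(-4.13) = 57.40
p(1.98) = 8.54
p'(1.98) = -2.34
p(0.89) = 7.06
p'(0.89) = 3.62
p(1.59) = 8.79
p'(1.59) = 0.81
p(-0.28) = 2.28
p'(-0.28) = 4.15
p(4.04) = -35.10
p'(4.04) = -50.45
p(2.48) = 5.92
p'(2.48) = -8.60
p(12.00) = -4169.91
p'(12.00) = -1398.14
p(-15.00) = -9999.75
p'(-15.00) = 2668.33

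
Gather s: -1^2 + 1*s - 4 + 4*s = 5*s - 5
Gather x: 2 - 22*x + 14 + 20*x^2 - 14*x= 20*x^2 - 36*x + 16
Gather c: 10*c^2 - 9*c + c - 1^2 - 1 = 10*c^2 - 8*c - 2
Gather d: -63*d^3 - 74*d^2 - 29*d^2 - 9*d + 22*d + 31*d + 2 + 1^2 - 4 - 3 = -63*d^3 - 103*d^2 + 44*d - 4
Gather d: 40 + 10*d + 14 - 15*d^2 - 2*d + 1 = -15*d^2 + 8*d + 55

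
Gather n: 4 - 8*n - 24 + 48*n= 40*n - 20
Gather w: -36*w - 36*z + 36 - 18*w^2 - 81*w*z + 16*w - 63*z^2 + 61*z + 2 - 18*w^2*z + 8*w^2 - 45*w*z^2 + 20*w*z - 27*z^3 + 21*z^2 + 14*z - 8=w^2*(-18*z - 10) + w*(-45*z^2 - 61*z - 20) - 27*z^3 - 42*z^2 + 39*z + 30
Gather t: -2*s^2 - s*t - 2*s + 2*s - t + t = -2*s^2 - s*t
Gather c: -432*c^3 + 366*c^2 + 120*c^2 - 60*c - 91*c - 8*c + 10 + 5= -432*c^3 + 486*c^2 - 159*c + 15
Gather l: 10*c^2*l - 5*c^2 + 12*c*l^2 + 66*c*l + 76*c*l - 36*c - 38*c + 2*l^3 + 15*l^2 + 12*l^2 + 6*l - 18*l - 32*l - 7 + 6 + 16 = -5*c^2 - 74*c + 2*l^3 + l^2*(12*c + 27) + l*(10*c^2 + 142*c - 44) + 15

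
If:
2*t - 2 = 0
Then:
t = 1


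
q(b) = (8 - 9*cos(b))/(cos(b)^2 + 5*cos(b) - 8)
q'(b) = (8 - 9*cos(b))*(2*sin(b)*cos(b) + 5*sin(b))/(cos(b)^2 + 5*cos(b) - 8)^2 + 9*sin(b)/(cos(b)^2 + 5*cos(b) - 8)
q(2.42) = -1.32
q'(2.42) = -0.26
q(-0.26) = 0.31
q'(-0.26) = 1.28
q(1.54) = -0.98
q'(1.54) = -0.51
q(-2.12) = -1.23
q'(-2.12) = 0.34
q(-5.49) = -0.42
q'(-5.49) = -1.12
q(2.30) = -1.29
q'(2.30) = -0.29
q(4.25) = -1.20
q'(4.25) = 0.36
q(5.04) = -0.81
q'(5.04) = 0.67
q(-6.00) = 0.28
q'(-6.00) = -1.34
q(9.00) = -1.38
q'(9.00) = -0.16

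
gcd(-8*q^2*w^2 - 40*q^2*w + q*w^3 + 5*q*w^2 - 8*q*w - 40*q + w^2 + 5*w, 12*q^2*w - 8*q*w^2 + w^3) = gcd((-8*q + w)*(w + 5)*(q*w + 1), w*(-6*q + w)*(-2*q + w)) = 1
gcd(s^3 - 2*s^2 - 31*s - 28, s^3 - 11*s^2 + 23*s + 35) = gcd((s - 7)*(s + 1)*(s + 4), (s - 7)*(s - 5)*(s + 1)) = s^2 - 6*s - 7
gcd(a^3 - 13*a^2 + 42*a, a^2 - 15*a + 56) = a - 7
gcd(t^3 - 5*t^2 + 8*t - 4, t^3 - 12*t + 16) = t^2 - 4*t + 4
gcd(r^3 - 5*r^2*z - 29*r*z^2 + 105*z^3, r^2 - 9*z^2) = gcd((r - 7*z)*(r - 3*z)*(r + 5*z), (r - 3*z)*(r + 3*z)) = -r + 3*z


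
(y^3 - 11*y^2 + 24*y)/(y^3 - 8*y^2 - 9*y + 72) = y/(y + 3)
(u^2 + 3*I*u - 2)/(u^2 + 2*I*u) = (u + I)/u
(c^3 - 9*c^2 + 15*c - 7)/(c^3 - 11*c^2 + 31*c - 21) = (c - 1)/(c - 3)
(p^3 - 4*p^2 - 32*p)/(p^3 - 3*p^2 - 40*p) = (p + 4)/(p + 5)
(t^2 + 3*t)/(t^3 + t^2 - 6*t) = 1/(t - 2)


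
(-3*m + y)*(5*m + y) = -15*m^2 + 2*m*y + y^2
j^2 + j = j*(j + 1)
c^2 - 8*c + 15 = (c - 5)*(c - 3)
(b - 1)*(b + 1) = b^2 - 1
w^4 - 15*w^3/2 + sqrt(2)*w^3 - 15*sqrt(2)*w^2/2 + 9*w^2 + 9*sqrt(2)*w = w*(w - 6)*(w - 3/2)*(w + sqrt(2))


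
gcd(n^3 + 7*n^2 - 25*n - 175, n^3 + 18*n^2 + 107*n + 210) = n^2 + 12*n + 35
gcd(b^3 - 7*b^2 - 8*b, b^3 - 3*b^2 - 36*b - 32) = b^2 - 7*b - 8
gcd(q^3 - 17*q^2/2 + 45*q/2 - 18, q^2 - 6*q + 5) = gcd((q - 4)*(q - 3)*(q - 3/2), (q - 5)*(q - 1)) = 1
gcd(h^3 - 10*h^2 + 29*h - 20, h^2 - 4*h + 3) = h - 1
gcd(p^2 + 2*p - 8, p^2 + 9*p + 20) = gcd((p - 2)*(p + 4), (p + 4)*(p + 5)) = p + 4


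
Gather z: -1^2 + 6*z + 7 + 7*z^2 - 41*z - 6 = 7*z^2 - 35*z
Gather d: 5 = 5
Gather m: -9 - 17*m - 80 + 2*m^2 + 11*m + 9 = 2*m^2 - 6*m - 80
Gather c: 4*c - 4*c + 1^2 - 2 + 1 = 0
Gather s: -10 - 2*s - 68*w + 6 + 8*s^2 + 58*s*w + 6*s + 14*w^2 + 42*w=8*s^2 + s*(58*w + 4) + 14*w^2 - 26*w - 4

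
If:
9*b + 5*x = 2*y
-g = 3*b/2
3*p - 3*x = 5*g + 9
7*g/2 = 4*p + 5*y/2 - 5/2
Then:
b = 82*y/239 + 190/239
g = -123*y/239 - 285/239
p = -257*y/239 - 100/239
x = -52*y/239 - 342/239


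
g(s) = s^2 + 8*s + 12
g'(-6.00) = -4.00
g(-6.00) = 0.00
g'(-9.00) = -10.00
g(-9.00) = 21.00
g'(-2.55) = 2.90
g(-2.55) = -1.90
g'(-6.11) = -4.22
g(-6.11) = 0.45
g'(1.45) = 10.90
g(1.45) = 25.70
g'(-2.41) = 3.18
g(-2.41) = -1.47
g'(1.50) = 11.00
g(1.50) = 26.25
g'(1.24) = 10.48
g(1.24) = 23.46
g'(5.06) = 18.12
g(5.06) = 78.08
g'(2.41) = 12.82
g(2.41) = 37.09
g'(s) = 2*s + 8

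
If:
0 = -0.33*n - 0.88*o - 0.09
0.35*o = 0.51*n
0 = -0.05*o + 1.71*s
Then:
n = -0.06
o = -0.08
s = -0.00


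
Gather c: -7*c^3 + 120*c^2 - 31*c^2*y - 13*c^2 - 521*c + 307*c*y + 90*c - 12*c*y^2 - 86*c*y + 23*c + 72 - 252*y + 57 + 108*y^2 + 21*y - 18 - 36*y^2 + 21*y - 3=-7*c^3 + c^2*(107 - 31*y) + c*(-12*y^2 + 221*y - 408) + 72*y^2 - 210*y + 108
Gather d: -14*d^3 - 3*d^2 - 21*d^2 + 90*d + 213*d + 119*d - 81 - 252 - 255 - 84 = -14*d^3 - 24*d^2 + 422*d - 672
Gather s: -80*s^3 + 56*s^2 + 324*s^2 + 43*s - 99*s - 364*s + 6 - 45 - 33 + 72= -80*s^3 + 380*s^2 - 420*s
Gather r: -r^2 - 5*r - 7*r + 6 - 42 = -r^2 - 12*r - 36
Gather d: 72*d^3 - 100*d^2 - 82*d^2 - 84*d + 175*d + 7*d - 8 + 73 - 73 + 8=72*d^3 - 182*d^2 + 98*d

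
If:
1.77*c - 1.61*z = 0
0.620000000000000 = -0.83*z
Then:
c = -0.68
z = -0.75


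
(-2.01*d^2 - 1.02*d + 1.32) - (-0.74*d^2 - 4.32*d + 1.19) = -1.27*d^2 + 3.3*d + 0.13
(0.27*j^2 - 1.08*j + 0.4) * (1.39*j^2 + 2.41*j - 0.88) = 0.3753*j^4 - 0.8505*j^3 - 2.2844*j^2 + 1.9144*j - 0.352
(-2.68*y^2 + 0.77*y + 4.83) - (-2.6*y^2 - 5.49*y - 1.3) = -0.0800000000000001*y^2 + 6.26*y + 6.13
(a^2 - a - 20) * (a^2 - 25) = a^4 - a^3 - 45*a^2 + 25*a + 500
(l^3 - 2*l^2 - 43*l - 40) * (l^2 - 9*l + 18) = l^5 - 11*l^4 - 7*l^3 + 311*l^2 - 414*l - 720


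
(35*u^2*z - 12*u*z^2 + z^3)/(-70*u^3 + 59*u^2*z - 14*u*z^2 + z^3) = z/(-2*u + z)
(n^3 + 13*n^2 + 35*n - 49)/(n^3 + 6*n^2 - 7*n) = (n + 7)/n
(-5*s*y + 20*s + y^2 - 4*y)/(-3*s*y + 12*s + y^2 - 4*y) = (-5*s + y)/(-3*s + y)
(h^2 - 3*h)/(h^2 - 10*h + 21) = h/(h - 7)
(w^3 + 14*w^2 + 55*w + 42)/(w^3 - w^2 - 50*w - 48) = (w + 7)/(w - 8)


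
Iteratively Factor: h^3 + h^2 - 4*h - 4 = (h + 2)*(h^2 - h - 2) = (h - 2)*(h + 2)*(h + 1)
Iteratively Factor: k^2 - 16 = (k + 4)*(k - 4)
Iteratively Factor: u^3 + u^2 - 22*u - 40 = (u + 4)*(u^2 - 3*u - 10) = (u - 5)*(u + 4)*(u + 2)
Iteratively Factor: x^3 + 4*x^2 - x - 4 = (x - 1)*(x^2 + 5*x + 4) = (x - 1)*(x + 1)*(x + 4)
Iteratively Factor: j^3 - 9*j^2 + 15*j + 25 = (j + 1)*(j^2 - 10*j + 25) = (j - 5)*(j + 1)*(j - 5)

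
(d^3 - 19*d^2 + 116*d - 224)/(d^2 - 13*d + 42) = (d^2 - 12*d + 32)/(d - 6)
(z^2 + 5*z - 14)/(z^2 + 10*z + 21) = (z - 2)/(z + 3)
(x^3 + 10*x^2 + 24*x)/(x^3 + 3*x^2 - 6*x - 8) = x*(x + 6)/(x^2 - x - 2)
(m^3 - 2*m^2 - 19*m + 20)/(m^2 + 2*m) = (m^3 - 2*m^2 - 19*m + 20)/(m*(m + 2))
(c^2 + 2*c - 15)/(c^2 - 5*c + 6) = (c + 5)/(c - 2)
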